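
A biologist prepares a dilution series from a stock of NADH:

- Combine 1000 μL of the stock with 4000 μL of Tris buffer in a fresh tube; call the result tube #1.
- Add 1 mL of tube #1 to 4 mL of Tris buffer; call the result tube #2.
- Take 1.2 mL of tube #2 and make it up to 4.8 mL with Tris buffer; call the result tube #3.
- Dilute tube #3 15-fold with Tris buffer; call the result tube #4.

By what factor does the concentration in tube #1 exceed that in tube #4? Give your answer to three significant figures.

300

Step 1: 1000 μL + 4000 μL = 5000 μL total → factor 5000/1000 = 5
Step 2: 1 mL + 4 mL = 5 mL total → factor 5/1 = 5
Step 3: 1.2 mL brought to 4.8 mL → factor 4.8/1.2 = 4
Step 4: 15-fold → factor 15
Dilution factor to tube #1 = 5; to tube #4 = 1500
[tube #1]/[tube #4] = (factor to tube #4)/(factor to tube #1) = 1500/5 = 300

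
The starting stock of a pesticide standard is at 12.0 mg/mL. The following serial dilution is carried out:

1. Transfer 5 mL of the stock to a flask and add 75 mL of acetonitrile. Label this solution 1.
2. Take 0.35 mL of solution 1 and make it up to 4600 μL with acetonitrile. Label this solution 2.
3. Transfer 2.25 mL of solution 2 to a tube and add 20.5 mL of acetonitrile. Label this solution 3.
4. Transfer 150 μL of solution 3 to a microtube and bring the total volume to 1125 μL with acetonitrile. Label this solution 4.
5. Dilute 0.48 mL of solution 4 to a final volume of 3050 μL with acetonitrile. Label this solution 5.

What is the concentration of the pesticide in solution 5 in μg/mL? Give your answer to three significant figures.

0.118 μg/mL

Step 1: 5 mL + 75 mL = 80 mL total → factor 80/5 = 16
Step 2: 0.35 mL brought to 4600 μL → factor 4.6/0.35 = 13.143
Step 3: 2.25 mL + 20.5 mL = 22.75 mL total → factor 22.75/2.25 = 10.111
Step 4: 150 μL brought to 1125 μL → factor 1125/150 = 7.5
Step 5: 0.48 mL brought to 3050 μL → factor 3.05/0.48 = 6.3542
Overall dilution factor = 16 × 13.143 × 10.111 × 7.5 × 6.3542 = 1.0133 × 10^5
Final = 12.0 mg/mL / 1.0133 × 10^5 = 0.0001184 mg/mL = 0.118 μg/mL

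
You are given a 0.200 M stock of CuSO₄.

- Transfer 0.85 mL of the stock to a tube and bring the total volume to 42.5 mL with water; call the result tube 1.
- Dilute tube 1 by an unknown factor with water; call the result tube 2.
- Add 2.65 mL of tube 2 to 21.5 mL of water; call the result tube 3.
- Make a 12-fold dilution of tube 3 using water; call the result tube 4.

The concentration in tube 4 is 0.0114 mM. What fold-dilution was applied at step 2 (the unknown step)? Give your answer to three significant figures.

3.21-fold

Step 1: 0.85 mL brought to 42.5 mL → factor 42.5/0.85 = 50
Step 2: unknown factor x
Step 3: 2.65 mL + 21.5 mL = 24.15 mL total → factor 24.15/2.65 = 9.1132
Step 4: 12-fold → factor 12
Product of known-step factors = 5467.9
Overall factor = 0.200 M / (0.0114 mM) = 17544
x = 17544 / 5467.9 = 3.21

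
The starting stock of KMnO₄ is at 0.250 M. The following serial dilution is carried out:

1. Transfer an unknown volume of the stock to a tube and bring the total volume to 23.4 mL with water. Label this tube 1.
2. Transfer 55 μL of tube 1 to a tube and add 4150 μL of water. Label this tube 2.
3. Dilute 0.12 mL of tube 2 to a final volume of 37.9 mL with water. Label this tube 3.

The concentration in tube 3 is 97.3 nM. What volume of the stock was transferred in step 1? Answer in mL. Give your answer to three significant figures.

Step 1: v brought to 23.4 mL → factor = 23.4 mL/v
Step 2: 55 μL + 4150 μL = 4205 μL total → factor 4205/55 = 76.455
Step 3: 0.12 mL brought to 37.9 mL → factor 37.9/0.12 = 315.83
Product of known-step factors = 24147
Overall factor = 0.250 M / (97.3 nM) = 2.5694 × 10^6
Step-1 factor = 2.5694 × 10^6 / 24147 = 106.41
v = 23.4 mL / 106.41 = 0.220 mL

0.220 mL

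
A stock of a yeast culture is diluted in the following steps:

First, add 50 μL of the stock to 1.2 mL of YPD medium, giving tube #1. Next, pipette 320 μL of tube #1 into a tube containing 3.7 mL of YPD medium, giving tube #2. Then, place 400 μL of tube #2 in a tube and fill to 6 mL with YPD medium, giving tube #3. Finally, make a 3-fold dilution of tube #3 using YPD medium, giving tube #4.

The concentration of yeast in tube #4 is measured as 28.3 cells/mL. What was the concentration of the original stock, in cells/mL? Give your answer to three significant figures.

Step 1: 50 μL + 1.2 mL = 1250 μL total → factor 1250/50 = 25
Step 2: 320 μL + 3.7 mL = 4020 μL total → factor 4020/320 = 12.562
Step 3: 400 μL brought to 6 mL → factor 6000/400 = 15
Step 4: 3-fold → factor 3
Overall dilution factor = 25 × 12.562 × 15 × 3 = 14133
Stock = 28.3 cells/mL × 14133 = 4.00 × 10^5 cells/mL

4.00 × 10^5 cells/mL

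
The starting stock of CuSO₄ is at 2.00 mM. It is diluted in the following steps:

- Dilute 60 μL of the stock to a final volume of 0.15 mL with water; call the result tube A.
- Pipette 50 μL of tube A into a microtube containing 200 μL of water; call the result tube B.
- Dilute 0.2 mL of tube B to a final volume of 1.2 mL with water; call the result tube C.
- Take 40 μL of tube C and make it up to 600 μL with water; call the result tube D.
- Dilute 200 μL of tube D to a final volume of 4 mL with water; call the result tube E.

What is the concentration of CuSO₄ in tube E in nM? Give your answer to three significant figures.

Step 1: 60 μL brought to 0.15 mL → factor 150/60 = 2.5
Step 2: 50 μL + 200 μL = 250 μL total → factor 250/50 = 5
Step 3: 0.2 mL brought to 1.2 mL → factor 1.2/0.2 = 6
Step 4: 40 μL brought to 600 μL → factor 600/40 = 15
Step 5: 200 μL brought to 4 mL → factor 4000/200 = 20
Overall dilution factor = 2.5 × 5 × 6 × 15 × 20 = 22500
Final = 2.00 mM / 22500 = 8.889 × 10^-5 mM = 88.9 nM

88.9 nM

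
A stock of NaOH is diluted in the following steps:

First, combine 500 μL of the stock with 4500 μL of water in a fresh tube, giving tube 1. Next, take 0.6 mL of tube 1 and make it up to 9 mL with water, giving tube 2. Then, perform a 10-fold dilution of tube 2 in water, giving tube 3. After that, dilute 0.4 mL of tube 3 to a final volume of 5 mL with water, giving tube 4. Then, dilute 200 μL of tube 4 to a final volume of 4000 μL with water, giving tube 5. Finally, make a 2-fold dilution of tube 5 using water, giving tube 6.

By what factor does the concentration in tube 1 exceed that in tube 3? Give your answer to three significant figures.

150

Step 1: 500 μL + 4500 μL = 5000 μL total → factor 5000/500 = 10
Step 2: 0.6 mL brought to 9 mL → factor 9/0.6 = 15
Step 3: 10-fold → factor 10
Dilution factor to tube 1 = 10; to tube 3 = 1500
[tube 1]/[tube 3] = (factor to tube 3)/(factor to tube 1) = 1500/10 = 150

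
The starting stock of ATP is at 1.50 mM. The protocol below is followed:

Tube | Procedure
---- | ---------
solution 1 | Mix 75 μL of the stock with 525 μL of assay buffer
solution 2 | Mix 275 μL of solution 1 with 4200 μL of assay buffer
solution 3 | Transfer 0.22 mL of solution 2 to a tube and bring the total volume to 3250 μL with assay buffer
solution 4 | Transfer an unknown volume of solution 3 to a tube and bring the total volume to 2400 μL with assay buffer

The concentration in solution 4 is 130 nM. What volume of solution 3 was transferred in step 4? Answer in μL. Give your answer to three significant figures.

Step 1: 75 μL + 525 μL = 600 μL total → factor 600/75 = 8
Step 2: 275 μL + 4200 μL = 4475 μL total → factor 4475/275 = 16.273
Step 3: 0.22 mL brought to 3250 μL → factor 3.25/0.22 = 14.773
Step 4: v brought to 2400 μL → factor = 2400 μL/v
Product of known-step factors = 1923.1
Overall factor = 1.50 mM / (130 nM) = 11538
Step-4 factor = 11538 / 1923.1 = 5.9998
v = 2400 μL / 5.9998 = 400 μL

400 μL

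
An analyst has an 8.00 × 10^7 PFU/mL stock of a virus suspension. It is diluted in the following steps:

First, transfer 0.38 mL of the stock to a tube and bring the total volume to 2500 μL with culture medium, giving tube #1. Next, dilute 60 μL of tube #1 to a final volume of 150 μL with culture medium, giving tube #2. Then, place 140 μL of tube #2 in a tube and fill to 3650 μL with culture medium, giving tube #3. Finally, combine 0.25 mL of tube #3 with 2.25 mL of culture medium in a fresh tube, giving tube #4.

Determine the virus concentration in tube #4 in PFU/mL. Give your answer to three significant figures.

1.87 × 10^4 PFU/mL

Step 1: 0.38 mL brought to 2500 μL → factor 2.5/0.38 = 6.5789
Step 2: 60 μL brought to 150 μL → factor 150/60 = 2.5
Step 3: 140 μL brought to 3650 μL → factor 3650/140 = 26.071
Step 4: 0.25 mL + 2.25 mL = 2.5 mL total → factor 2.5/0.25 = 10
Overall dilution factor = 6.5789 × 2.5 × 26.071 × 10 = 4288.1
Final = 8.00 × 10^7 PFU/mL / 4288.1 = 1.87 × 10^4 PFU/mL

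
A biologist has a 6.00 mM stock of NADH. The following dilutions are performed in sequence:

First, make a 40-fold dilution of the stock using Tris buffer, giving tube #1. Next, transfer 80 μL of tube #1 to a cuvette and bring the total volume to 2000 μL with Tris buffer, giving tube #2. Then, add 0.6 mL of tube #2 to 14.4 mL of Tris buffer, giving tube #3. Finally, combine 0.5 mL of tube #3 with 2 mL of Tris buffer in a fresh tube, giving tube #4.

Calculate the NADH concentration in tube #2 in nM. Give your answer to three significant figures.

Step 1: 40-fold → factor 40
Step 2: 80 μL brought to 2000 μL → factor 2000/80 = 25
Dilution factor through tube #2 = 40 × 25 = 1000
[tube #2] = 6.00 mM / 1000 = 0.006000 mM = 6.00 × 10^3 nM

6.00 × 10^3 nM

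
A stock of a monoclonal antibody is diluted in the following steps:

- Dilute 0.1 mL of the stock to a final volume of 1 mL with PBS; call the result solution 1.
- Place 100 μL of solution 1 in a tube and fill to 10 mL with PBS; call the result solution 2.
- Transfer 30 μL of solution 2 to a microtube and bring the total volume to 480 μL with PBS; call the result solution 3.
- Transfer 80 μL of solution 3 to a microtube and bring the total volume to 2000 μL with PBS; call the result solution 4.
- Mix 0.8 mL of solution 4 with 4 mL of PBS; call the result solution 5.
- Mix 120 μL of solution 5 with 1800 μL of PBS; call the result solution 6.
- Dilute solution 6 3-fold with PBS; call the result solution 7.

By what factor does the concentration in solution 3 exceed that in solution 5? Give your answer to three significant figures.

Step 1: 0.1 mL brought to 1 mL → factor 1/0.1 = 10
Step 2: 100 μL brought to 10 mL → factor 10000/100 = 100
Step 3: 30 μL brought to 480 μL → factor 480/30 = 16
Step 4: 80 μL brought to 2000 μL → factor 2000/80 = 25
Step 5: 0.8 mL + 4 mL = 4.8 mL total → factor 4.8/0.8 = 6
Dilution factor to solution 3 = 16000; to solution 5 = 2.4 × 10^6
[solution 3]/[solution 5] = (factor to solution 5)/(factor to solution 3) = 2.4 × 10^6/16000 = 150

150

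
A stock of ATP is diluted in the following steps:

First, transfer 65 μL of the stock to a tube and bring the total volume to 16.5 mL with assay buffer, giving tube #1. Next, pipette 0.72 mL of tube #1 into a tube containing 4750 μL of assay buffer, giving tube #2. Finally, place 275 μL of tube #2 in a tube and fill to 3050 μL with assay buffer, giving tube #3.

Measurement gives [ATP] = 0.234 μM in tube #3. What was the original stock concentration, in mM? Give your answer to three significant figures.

5.01 mM

Step 1: 65 μL brought to 16.5 mL → factor 16500/65 = 253.85
Step 2: 0.72 mL + 4750 μL = 5.47 mL total → factor 5.47/0.72 = 7.5972
Step 3: 275 μL brought to 3050 μL → factor 3050/275 = 11.091
Overall dilution factor = 253.85 × 7.5972 × 11.091 = 21389
Stock = 0.234 μM × 21389 = 5005 μM = 5.01 mM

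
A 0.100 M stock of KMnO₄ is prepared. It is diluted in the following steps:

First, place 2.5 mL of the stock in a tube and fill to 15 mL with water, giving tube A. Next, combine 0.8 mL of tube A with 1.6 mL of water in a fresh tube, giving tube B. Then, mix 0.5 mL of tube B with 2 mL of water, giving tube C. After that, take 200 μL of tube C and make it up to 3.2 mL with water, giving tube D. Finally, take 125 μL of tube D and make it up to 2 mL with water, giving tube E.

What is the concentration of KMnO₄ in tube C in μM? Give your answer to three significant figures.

1.11 × 10^3 μM

Step 1: 2.5 mL brought to 15 mL → factor 15/2.5 = 6
Step 2: 0.8 mL + 1.6 mL = 2.4 mL total → factor 2.4/0.8 = 3
Step 3: 0.5 mL + 2 mL = 2.5 mL total → factor 2.5/0.5 = 5
Dilution factor through tube C = 6 × 3 × 5 = 90
[tube C] = 0.100 M / 90 = 0.001111 M = 1.11 × 10^3 μM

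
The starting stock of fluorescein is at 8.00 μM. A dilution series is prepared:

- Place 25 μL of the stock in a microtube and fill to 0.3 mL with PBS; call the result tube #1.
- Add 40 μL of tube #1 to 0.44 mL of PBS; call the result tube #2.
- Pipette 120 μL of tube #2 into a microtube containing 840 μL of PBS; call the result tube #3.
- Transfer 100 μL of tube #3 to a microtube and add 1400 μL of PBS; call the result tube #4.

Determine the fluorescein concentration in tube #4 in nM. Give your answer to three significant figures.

0.463 nM

Step 1: 25 μL brought to 0.3 mL → factor 300/25 = 12
Step 2: 40 μL + 0.44 mL = 480 μL total → factor 480/40 = 12
Step 3: 120 μL + 840 μL = 960 μL total → factor 960/120 = 8
Step 4: 100 μL + 1400 μL = 1500 μL total → factor 1500/100 = 15
Overall dilution factor = 12 × 12 × 8 × 15 = 17280
Final = 8.00 μM / 17280 = 0.0004630 μM = 0.463 nM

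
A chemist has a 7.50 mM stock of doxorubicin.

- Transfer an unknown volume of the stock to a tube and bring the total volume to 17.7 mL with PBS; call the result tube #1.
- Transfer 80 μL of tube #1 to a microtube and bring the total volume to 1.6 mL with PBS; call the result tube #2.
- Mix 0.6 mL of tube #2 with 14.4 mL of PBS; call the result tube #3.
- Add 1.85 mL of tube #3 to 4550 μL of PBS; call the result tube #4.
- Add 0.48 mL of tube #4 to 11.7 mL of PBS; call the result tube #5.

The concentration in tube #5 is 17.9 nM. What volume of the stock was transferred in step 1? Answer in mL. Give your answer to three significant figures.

Step 1: v brought to 17.7 mL → factor = 17.7 mL/v
Step 2: 80 μL brought to 1.6 mL → factor 1600/80 = 20
Step 3: 0.6 mL + 14.4 mL = 15 mL total → factor 15/0.6 = 25
Step 4: 1.85 mL + 4550 μL = 6.4 mL total → factor 6.4/1.85 = 3.4595
Step 5: 0.48 mL + 11.7 mL = 12.18 mL total → factor 12.18/0.48 = 25.375
Product of known-step factors = 43892
Overall factor = 7.50 mM / (17.9 nM) = 4.1899 × 10^5
Step-1 factor = 4.1899 × 10^5 / 43892 = 9.5461
v = 17.7 mL / 9.5461 = 1.85 mL

1.85 mL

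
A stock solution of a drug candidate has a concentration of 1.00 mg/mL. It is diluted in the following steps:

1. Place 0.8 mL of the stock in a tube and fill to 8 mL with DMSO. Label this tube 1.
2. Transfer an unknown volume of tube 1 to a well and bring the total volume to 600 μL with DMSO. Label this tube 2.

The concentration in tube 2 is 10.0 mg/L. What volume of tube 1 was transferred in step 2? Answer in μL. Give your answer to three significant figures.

60.0 μL

Step 1: 0.8 mL brought to 8 mL → factor 8/0.8 = 10
Step 2: v brought to 600 μL → factor = 600 μL/v
Product of known-step factors = 10
Overall factor = 1.00 mg/mL / (10.0 mg/L) = 100
Step-2 factor = 100 / 10 = 10
v = 600 μL / 10 = 60.0 μL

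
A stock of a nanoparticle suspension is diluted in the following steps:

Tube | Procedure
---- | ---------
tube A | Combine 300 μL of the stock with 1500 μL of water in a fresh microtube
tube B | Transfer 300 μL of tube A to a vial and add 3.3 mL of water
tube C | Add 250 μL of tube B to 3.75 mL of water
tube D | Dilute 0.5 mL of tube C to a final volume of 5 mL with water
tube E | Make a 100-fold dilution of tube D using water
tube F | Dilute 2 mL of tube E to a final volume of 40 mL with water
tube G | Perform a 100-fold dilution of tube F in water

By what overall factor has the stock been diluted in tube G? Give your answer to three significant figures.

2.30 × 10^9

Step 1: 300 μL + 1500 μL = 1800 μL total → factor 1800/300 = 6
Step 2: 300 μL + 3.3 mL = 3600 μL total → factor 3600/300 = 12
Step 3: 250 μL + 3.75 mL = 4000 μL total → factor 4000/250 = 16
Step 4: 0.5 mL brought to 5 mL → factor 5/0.5 = 10
Step 5: 100-fold → factor 100
Step 6: 2 mL brought to 40 mL → factor 40/2 = 20
Step 7: 100-fold → factor 100
Overall dilution factor = 6 × 12 × 16 × 10 × 100 × 20 × 100 = 2.304 × 10^9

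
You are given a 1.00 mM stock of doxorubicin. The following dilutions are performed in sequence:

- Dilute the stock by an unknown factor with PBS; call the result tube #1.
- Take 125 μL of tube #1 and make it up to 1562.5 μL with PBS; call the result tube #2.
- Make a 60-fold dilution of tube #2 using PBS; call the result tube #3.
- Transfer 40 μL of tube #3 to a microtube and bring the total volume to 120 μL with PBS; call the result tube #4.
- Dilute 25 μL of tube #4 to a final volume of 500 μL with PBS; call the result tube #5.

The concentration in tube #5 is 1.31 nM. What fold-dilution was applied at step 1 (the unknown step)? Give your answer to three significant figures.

17.0-fold

Step 1: unknown factor x
Step 2: 125 μL brought to 1562.5 μL → factor 1562.5/125 = 12.5
Step 3: 60-fold → factor 60
Step 4: 40 μL brought to 120 μL → factor 120/40 = 3
Step 5: 25 μL brought to 500 μL → factor 500/25 = 20
Product of known-step factors = 45000
Overall factor = 1.00 mM / (1.31 nM) = 7.6336 × 10^5
x = 7.6336 × 10^5 / 45000 = 17.0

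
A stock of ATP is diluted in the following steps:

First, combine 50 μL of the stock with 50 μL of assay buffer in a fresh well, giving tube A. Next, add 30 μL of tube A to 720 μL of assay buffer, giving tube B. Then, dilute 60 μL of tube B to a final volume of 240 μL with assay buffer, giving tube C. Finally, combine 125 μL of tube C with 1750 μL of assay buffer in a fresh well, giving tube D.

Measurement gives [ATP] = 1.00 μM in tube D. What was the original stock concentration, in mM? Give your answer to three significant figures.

Step 1: 50 μL + 50 μL = 100 μL total → factor 100/50 = 2
Step 2: 30 μL + 720 μL = 750 μL total → factor 750/30 = 25
Step 3: 60 μL brought to 240 μL → factor 240/60 = 4
Step 4: 125 μL + 1750 μL = 1875 μL total → factor 1875/125 = 15
Overall dilution factor = 2 × 25 × 4 × 15 = 3000
Stock = 1.00 μM × 3000 = 3000 μM = 3.00 mM

3.00 mM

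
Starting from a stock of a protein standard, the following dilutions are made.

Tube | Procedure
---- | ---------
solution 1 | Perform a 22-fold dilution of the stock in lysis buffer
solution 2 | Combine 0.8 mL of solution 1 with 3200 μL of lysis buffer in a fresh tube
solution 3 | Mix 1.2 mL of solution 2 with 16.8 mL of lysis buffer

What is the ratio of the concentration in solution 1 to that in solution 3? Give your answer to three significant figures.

Step 1: 22-fold → factor 22
Step 2: 0.8 mL + 3200 μL = 4 mL total → factor 4/0.8 = 5
Step 3: 1.2 mL + 16.8 mL = 18 mL total → factor 18/1.2 = 15
Dilution factor to solution 1 = 22; to solution 3 = 1650
[solution 1]/[solution 3] = (factor to solution 3)/(factor to solution 1) = 1650/22 = 75.0

75.0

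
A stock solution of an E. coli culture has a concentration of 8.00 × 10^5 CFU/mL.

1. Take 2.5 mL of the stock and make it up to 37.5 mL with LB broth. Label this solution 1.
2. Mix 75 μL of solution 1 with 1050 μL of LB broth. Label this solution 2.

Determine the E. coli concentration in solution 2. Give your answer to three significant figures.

3.56 × 10^3 CFU/mL

Step 1: 2.5 mL brought to 37.5 mL → factor 37.5/2.5 = 15
Step 2: 75 μL + 1050 μL = 1125 μL total → factor 1125/75 = 15
Overall dilution factor = 15 × 15 = 225
Final = 8.00 × 10^5 CFU/mL / 225 = 3.56 × 10^3 CFU/mL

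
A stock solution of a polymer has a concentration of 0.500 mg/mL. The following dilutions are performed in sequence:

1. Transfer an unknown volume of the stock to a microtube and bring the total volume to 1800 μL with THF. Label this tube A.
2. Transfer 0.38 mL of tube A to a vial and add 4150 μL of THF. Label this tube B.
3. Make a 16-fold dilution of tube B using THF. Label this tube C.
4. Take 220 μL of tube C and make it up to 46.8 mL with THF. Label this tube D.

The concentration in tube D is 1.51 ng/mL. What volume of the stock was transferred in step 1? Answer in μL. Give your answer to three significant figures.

Step 1: v brought to 1800 μL → factor = 1800 μL/v
Step 2: 0.38 mL + 4150 μL = 4.53 mL total → factor 4.53/0.38 = 11.921
Step 3: 16-fold → factor 16
Step 4: 220 μL brought to 46.8 mL → factor 46800/220 = 212.73
Product of known-step factors = 40575
Overall factor = 0.500 mg/mL / (1.51 ng/mL) = 3.3113 × 10^5
Step-1 factor = 3.3113 × 10^5 / 40575 = 8.1608
v = 1800 μL / 8.1608 = 221 μL

221 μL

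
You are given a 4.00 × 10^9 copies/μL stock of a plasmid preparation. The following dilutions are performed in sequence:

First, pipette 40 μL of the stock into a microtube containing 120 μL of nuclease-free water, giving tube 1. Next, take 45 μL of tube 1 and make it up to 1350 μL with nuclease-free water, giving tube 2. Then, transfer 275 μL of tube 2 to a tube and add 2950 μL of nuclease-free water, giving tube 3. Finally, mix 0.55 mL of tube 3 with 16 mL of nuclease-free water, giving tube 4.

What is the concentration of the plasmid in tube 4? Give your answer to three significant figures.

Step 1: 40 μL + 120 μL = 160 μL total → factor 160/40 = 4
Step 2: 45 μL brought to 1350 μL → factor 1350/45 = 30
Step 3: 275 μL + 2950 μL = 3225 μL total → factor 3225/275 = 11.727
Step 4: 0.55 mL + 16 mL = 16.55 mL total → factor 16.55/0.55 = 30.091
Overall dilution factor = 4 × 30 × 11.727 × 30.091 = 42346
Final = 4.00 × 10^9 copies/μL / 42346 = 9.45 × 10^4 copies/μL

9.45 × 10^4 copies/μL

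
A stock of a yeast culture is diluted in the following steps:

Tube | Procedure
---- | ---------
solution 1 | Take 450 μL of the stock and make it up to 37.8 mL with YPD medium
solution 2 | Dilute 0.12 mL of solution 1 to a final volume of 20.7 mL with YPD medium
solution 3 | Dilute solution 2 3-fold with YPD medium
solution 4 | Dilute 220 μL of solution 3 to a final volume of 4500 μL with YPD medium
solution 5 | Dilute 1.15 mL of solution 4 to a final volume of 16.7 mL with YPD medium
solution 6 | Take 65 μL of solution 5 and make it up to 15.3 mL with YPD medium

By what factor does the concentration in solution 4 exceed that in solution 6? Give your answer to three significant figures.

3.42 × 10^3

Step 1: 450 μL brought to 37.8 mL → factor 37800/450 = 84
Step 2: 0.12 mL brought to 20.7 mL → factor 20.7/0.12 = 172.5
Step 3: 3-fold → factor 3
Step 4: 220 μL brought to 4500 μL → factor 4500/220 = 20.455
Step 5: 1.15 mL brought to 16.7 mL → factor 16.7/1.15 = 14.522
Step 6: 65 μL brought to 15.3 mL → factor 15300/65 = 235.38
Dilution factor to solution 4 = 8.8916 × 10^5; to solution 6 = 3.0393 × 10^9
[solution 4]/[solution 6] = (factor to solution 6)/(factor to solution 4) = 3.0393 × 10^9/8.8916 × 10^5 = 3.42 × 10^3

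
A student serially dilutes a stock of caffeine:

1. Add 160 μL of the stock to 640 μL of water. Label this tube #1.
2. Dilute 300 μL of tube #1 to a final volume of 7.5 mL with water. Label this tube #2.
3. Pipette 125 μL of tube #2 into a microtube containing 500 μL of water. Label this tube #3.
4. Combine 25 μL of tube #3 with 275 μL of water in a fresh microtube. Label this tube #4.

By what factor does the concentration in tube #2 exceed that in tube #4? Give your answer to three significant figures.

Step 1: 160 μL + 640 μL = 800 μL total → factor 800/160 = 5
Step 2: 300 μL brought to 7.5 mL → factor 7500/300 = 25
Step 3: 125 μL + 500 μL = 625 μL total → factor 625/125 = 5
Step 4: 25 μL + 275 μL = 300 μL total → factor 300/25 = 12
Dilution factor to tube #2 = 125; to tube #4 = 7500
[tube #2]/[tube #4] = (factor to tube #4)/(factor to tube #2) = 7500/125 = 60.0

60.0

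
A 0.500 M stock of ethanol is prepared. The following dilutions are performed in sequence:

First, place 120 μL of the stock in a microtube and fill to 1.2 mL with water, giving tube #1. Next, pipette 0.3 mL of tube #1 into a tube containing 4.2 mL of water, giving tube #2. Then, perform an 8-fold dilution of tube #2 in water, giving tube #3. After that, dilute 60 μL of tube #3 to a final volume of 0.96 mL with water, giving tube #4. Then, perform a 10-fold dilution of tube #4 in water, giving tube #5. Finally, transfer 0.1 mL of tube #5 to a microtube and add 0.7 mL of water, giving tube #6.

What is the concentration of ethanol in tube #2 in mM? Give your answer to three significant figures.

3.33 mM

Step 1: 120 μL brought to 1.2 mL → factor 1200/120 = 10
Step 2: 0.3 mL + 4.2 mL = 4.5 mL total → factor 4.5/0.3 = 15
Dilution factor through tube #2 = 10 × 15 = 150
[tube #2] = 0.500 M / 150 = 0.003333 M = 3.33 mM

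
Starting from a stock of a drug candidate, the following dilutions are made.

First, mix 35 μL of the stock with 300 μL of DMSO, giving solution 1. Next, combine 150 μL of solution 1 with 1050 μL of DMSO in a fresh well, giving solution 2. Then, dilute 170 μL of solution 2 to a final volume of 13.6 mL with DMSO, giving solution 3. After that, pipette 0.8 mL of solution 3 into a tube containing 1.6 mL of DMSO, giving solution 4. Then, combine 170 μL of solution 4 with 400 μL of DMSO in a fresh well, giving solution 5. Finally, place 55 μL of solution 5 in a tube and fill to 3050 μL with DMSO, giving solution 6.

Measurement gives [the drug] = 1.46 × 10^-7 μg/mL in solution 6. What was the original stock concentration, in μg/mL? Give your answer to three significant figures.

0.499 μg/mL

Step 1: 35 μL + 300 μL = 335 μL total → factor 335/35 = 9.5714
Step 2: 150 μL + 1050 μL = 1200 μL total → factor 1200/150 = 8
Step 3: 170 μL brought to 13.6 mL → factor 13600/170 = 80
Step 4: 0.8 mL + 1.6 mL = 2.4 mL total → factor 2.4/0.8 = 3
Step 5: 170 μL + 400 μL = 570 μL total → factor 570/170 = 3.3529
Step 6: 55 μL brought to 3050 μL → factor 3050/55 = 55.455
Overall dilution factor = 9.5714 × 8 × 80 × 3 × 3.3529 × 55.455 = 3.417 × 10^6
Stock = 1.46 × 10^-7 μg/mL × 3.417 × 10^6 = 0.499 μg/mL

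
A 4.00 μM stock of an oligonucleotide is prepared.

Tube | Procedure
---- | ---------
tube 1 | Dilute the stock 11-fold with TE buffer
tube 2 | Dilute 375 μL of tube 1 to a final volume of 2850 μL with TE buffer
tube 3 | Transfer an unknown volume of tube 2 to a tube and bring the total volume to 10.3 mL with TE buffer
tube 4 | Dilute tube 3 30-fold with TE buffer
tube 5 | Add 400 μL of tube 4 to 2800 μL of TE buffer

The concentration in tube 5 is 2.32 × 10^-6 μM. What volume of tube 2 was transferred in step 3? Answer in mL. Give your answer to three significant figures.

0.120 mL

Step 1: 11-fold → factor 11
Step 2: 375 μL brought to 2850 μL → factor 2850/375 = 7.6
Step 3: v brought to 10.3 mL → factor = 10.3 mL/v
Step 4: 30-fold → factor 30
Step 5: 400 μL + 2800 μL = 3200 μL total → factor 3200/400 = 8
Product of known-step factors = 20064
Overall factor = 4.00 μM / (2.32 × 10^-6 μM) = 1.7241 × 10^6
Step-3 factor = 1.7241 × 10^6 / 20064 = 85.932
v = 10.3 mL / 85.932 = 0.120 mL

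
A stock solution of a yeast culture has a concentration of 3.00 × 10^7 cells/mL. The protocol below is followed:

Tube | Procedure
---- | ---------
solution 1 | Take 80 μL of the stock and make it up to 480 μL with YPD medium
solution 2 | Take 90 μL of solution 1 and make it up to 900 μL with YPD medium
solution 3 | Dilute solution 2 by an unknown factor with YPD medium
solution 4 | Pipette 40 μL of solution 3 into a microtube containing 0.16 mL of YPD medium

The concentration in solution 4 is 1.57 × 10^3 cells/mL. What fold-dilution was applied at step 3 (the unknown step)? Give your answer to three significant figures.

Step 1: 80 μL brought to 480 μL → factor 480/80 = 6
Step 2: 90 μL brought to 900 μL → factor 900/90 = 10
Step 3: unknown factor x
Step 4: 40 μL + 0.16 mL = 200 μL total → factor 200/40 = 5
Product of known-step factors = 300
Overall factor = 3.00 × 10^7 cells/mL / (1.57 × 10^3 cells/mL) = 19108
x = 19108 / 300 = 63.7

63.7-fold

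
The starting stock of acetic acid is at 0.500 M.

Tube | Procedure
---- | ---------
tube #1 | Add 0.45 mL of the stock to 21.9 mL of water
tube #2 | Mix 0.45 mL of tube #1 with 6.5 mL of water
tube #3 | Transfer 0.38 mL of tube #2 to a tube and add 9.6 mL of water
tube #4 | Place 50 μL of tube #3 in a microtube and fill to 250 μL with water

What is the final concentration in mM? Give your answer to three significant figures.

Step 1: 0.45 mL + 21.9 mL = 22.35 mL total → factor 22.35/0.45 = 49.667
Step 2: 0.45 mL + 6.5 mL = 6.95 mL total → factor 6.95/0.45 = 15.444
Step 3: 0.38 mL + 9.6 mL = 9.98 mL total → factor 9.98/0.38 = 26.263
Step 4: 50 μL brought to 250 μL → factor 250/50 = 5
Overall dilution factor = 49.667 × 15.444 × 26.263 × 5 = 1.0073 × 10^5
Final = 0.500 M / 1.0073 × 10^5 = 4.964 × 10^-6 M = 0.00496 mM

0.00496 mM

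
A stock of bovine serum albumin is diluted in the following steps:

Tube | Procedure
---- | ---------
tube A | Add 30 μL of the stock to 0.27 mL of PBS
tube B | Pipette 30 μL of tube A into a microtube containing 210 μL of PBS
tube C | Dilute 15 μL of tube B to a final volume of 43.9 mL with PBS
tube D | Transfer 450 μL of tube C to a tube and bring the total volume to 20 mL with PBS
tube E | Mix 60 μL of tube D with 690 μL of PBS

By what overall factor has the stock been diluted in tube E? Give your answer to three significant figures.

1.30 × 10^8

Step 1: 30 μL + 0.27 mL = 300 μL total → factor 300/30 = 10
Step 2: 30 μL + 210 μL = 240 μL total → factor 240/30 = 8
Step 3: 15 μL brought to 43.9 mL → factor 43900/15 = 2926.7
Step 4: 450 μL brought to 20 mL → factor 20000/450 = 44.444
Step 5: 60 μL + 690 μL = 750 μL total → factor 750/60 = 12.5
Overall dilution factor = 10 × 8 × 2926.7 × 44.444 × 12.5 = 1.3007 × 10^8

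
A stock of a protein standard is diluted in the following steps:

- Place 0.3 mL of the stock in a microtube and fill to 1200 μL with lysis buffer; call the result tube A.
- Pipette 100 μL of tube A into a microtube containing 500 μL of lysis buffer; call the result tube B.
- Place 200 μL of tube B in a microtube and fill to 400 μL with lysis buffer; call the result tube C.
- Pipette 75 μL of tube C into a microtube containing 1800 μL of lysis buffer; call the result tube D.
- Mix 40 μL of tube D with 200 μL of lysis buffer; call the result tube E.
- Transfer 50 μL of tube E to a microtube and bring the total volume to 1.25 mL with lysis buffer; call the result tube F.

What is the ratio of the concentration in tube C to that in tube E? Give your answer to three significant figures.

Step 1: 0.3 mL brought to 1200 μL → factor 1.2/0.3 = 4
Step 2: 100 μL + 500 μL = 600 μL total → factor 600/100 = 6
Step 3: 200 μL brought to 400 μL → factor 400/200 = 2
Step 4: 75 μL + 1800 μL = 1875 μL total → factor 1875/75 = 25
Step 5: 40 μL + 200 μL = 240 μL total → factor 240/40 = 6
Dilution factor to tube C = 48; to tube E = 7200
[tube C]/[tube E] = (factor to tube E)/(factor to tube C) = 7200/48 = 150

150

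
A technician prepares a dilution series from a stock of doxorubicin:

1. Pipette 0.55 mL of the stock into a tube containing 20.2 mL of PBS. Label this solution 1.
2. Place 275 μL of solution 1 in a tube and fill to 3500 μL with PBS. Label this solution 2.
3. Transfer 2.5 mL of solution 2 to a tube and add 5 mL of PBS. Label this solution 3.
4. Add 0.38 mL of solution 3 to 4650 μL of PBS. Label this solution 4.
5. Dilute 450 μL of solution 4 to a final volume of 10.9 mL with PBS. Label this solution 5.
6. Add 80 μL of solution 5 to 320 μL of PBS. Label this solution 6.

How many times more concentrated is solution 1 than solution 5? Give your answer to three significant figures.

Step 1: 0.55 mL + 20.2 mL = 20.75 mL total → factor 20.75/0.55 = 37.727
Step 2: 275 μL brought to 3500 μL → factor 3500/275 = 12.727
Step 3: 2.5 mL + 5 mL = 7.5 mL total → factor 7.5/2.5 = 3
Step 4: 0.38 mL + 4650 μL = 5.03 mL total → factor 5.03/0.38 = 13.237
Step 5: 450 μL brought to 10.9 mL → factor 10900/450 = 24.222
Dilution factor to solution 1 = 37.727; to solution 5 = 4.6186 × 10^5
[solution 1]/[solution 5] = (factor to solution 5)/(factor to solution 1) = 4.6186 × 10^5/37.727 = 1.22 × 10^4

1.22 × 10^4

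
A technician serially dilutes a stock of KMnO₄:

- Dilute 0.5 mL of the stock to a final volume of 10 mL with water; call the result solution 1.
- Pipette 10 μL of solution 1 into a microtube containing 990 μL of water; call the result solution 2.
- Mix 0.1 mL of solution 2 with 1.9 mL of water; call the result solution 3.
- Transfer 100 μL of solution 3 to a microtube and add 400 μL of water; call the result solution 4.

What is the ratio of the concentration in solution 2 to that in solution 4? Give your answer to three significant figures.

Step 1: 0.5 mL brought to 10 mL → factor 10/0.5 = 20
Step 2: 10 μL + 990 μL = 1000 μL total → factor 1000/10 = 100
Step 3: 0.1 mL + 1.9 mL = 2 mL total → factor 2/0.1 = 20
Step 4: 100 μL + 400 μL = 500 μL total → factor 500/100 = 5
Dilution factor to solution 2 = 2000; to solution 4 = 2 × 10^5
[solution 2]/[solution 4] = (factor to solution 4)/(factor to solution 2) = 2 × 10^5/2000 = 100

100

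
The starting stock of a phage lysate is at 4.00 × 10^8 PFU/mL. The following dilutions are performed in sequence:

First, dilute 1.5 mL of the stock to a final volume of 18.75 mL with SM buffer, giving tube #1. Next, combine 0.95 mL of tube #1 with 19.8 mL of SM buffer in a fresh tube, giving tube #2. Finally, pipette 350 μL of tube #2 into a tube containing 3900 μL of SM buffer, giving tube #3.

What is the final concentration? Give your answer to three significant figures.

Step 1: 1.5 mL brought to 18.75 mL → factor 18.75/1.5 = 12.5
Step 2: 0.95 mL + 19.8 mL = 20.75 mL total → factor 20.75/0.95 = 21.842
Step 3: 350 μL + 3900 μL = 4250 μL total → factor 4250/350 = 12.143
Overall dilution factor = 12.5 × 21.842 × 12.143 = 3315.3
Final = 4.00 × 10^8 PFU/mL / 3315.3 = 1.21 × 10^5 PFU/mL

1.21 × 10^5 PFU/mL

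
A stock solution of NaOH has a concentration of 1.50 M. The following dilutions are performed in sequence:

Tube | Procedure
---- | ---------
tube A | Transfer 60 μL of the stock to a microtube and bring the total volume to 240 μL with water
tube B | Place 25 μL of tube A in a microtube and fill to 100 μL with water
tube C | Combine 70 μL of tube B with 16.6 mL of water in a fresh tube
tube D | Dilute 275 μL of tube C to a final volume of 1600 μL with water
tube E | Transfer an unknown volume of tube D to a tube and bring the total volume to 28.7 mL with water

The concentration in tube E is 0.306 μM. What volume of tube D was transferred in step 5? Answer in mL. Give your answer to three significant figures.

Step 1: 60 μL brought to 240 μL → factor 240/60 = 4
Step 2: 25 μL brought to 100 μL → factor 100/25 = 4
Step 3: 70 μL + 16.6 mL = 16670 μL total → factor 16670/70 = 238.14
Step 4: 275 μL brought to 1600 μL → factor 1600/275 = 5.8182
Step 5: v brought to 28.7 mL → factor = 28.7 mL/v
Product of known-step factors = 22169
Overall factor = 1.50 M / (0.306 μM) = 4.902 × 10^6
Step-5 factor = 4.902 × 10^6 / 22169 = 221.12
v = 28.7 mL / 221.12 = 0.130 mL

0.130 mL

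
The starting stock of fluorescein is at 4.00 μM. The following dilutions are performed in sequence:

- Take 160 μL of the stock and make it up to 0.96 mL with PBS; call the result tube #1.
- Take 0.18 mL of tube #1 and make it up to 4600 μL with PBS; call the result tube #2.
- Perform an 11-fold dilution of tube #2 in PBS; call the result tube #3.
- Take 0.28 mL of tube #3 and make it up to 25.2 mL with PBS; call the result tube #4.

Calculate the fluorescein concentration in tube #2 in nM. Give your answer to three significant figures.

26.1 nM

Step 1: 160 μL brought to 0.96 mL → factor 960/160 = 6
Step 2: 0.18 mL brought to 4600 μL → factor 4.6/0.18 = 25.556
Dilution factor through tube #2 = 6 × 25.556 = 153.33
[tube #2] = 4.00 μM / 153.33 = 0.02609 μM = 26.1 nM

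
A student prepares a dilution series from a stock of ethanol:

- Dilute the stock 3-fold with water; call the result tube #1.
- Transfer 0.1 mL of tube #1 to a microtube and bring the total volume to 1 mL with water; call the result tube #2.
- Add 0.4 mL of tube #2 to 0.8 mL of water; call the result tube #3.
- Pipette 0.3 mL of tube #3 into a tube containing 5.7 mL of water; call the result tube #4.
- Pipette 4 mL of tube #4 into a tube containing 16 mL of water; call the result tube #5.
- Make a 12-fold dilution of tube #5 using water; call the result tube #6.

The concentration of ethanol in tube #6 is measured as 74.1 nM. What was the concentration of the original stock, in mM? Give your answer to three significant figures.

8.00 mM

Step 1: 3-fold → factor 3
Step 2: 0.1 mL brought to 1 mL → factor 1/0.1 = 10
Step 3: 0.4 mL + 0.8 mL = 1.2 mL total → factor 1.2/0.4 = 3
Step 4: 0.3 mL + 5.7 mL = 6 mL total → factor 6/0.3 = 20
Step 5: 4 mL + 16 mL = 20 mL total → factor 20/4 = 5
Step 6: 12-fold → factor 12
Overall dilution factor = 3 × 10 × 3 × 20 × 5 × 12 = 1.08 × 10^5
Stock = 74.1 nM × 1.08 × 10^5 = 8.003 × 10^6 nM = 8.00 mM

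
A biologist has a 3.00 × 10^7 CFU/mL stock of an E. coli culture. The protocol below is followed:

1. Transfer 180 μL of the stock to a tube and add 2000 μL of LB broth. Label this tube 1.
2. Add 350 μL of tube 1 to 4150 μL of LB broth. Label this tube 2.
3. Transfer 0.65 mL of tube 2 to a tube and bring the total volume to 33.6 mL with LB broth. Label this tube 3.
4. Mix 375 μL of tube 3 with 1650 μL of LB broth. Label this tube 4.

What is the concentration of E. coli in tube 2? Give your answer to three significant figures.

1.93 × 10^5 CFU/mL

Step 1: 180 μL + 2000 μL = 2180 μL total → factor 2180/180 = 12.111
Step 2: 350 μL + 4150 μL = 4500 μL total → factor 4500/350 = 12.857
Dilution factor through tube 2 = 12.111 × 12.857 = 155.71
[tube 2] = 3.00 × 10^7 CFU/mL / 155.71 = 1.93 × 10^5 CFU/mL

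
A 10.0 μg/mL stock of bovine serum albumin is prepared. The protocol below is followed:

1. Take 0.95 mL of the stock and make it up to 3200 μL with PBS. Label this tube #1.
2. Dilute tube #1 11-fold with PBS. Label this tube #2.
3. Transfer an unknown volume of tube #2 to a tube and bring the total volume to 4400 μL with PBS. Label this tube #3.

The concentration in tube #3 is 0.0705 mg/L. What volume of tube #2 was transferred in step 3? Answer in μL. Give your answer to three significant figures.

Step 1: 0.95 mL brought to 3200 μL → factor 3.2/0.95 = 3.3684
Step 2: 11-fold → factor 11
Step 3: v brought to 4400 μL → factor = 4400 μL/v
Product of known-step factors = 37.053
Overall factor = 10.0 μg/mL / (0.0705 mg/L) = 141.84
Step-3 factor = 141.84 / 37.053 = 3.8282
v = 4400 μL / 3.8282 = 1.15 × 10^3 μL

1.15 × 10^3 μL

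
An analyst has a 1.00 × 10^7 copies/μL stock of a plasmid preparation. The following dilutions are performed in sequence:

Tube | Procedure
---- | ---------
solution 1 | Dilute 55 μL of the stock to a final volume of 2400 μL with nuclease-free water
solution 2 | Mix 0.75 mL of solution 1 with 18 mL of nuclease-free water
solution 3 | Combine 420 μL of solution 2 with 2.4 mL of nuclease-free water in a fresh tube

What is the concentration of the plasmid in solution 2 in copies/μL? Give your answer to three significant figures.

Step 1: 55 μL brought to 2400 μL → factor 2400/55 = 43.636
Step 2: 0.75 mL + 18 mL = 18.75 mL total → factor 18.75/0.75 = 25
Dilution factor through solution 2 = 43.636 × 25 = 1090.9
[solution 2] = 1.00 × 10^7 copies/μL / 1090.9 = 9.17 × 10^3 copies/μL

9.17 × 10^3 copies/μL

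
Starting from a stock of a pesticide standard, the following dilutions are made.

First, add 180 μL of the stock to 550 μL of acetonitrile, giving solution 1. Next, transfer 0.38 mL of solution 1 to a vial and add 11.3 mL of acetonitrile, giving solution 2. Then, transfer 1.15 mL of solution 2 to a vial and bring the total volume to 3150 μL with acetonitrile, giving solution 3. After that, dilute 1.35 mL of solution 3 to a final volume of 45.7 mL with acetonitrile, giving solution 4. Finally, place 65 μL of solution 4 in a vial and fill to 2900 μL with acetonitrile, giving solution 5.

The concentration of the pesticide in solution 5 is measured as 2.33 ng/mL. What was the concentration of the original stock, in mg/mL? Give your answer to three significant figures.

1.20 mg/mL

Step 1: 180 μL + 550 μL = 730 μL total → factor 730/180 = 4.0556
Step 2: 0.38 mL + 11.3 mL = 11.68 mL total → factor 11.68/0.38 = 30.737
Step 3: 1.15 mL brought to 3150 μL → factor 3.15/1.15 = 2.7391
Step 4: 1.35 mL brought to 45.7 mL → factor 45.7/1.35 = 33.852
Step 5: 65 μL brought to 2900 μL → factor 2900/65 = 44.615
Overall dilution factor = 4.0556 × 30.737 × 2.7391 × 33.852 × 44.615 = 5.1569 × 10^5
Stock = 2.33 ng/mL × 5.1569 × 10^5 = 1.202 × 10^6 ng/mL = 1.20 mg/mL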